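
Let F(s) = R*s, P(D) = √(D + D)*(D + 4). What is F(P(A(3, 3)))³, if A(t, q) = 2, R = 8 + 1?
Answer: 1259712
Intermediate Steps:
R = 9
P(D) = √2*√D*(4 + D) (P(D) = √(2*D)*(4 + D) = (√2*√D)*(4 + D) = √2*√D*(4 + D))
F(s) = 9*s
F(P(A(3, 3)))³ = (9*(√2*√2*(4 + 2)))³ = (9*(√2*√2*6))³ = (9*12)³ = 108³ = 1259712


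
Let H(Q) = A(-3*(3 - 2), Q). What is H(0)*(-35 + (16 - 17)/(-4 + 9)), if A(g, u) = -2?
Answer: 352/5 ≈ 70.400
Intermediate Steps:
H(Q) = -2
H(0)*(-35 + (16 - 17)/(-4 + 9)) = -2*(-35 + (16 - 17)/(-4 + 9)) = -2*(-35 - 1/5) = -2*(-35 - 1*⅕) = -2*(-35 - ⅕) = -2*(-176/5) = 352/5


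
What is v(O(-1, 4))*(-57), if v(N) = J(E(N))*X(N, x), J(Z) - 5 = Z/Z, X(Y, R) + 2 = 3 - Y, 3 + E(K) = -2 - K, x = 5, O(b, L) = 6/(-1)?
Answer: -2394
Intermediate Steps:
O(b, L) = -6 (O(b, L) = 6*(-1) = -6)
E(K) = -5 - K (E(K) = -3 + (-2 - K) = -5 - K)
X(Y, R) = 1 - Y (X(Y, R) = -2 + (3 - Y) = 1 - Y)
J(Z) = 6 (J(Z) = 5 + Z/Z = 5 + 1 = 6)
v(N) = 6 - 6*N (v(N) = 6*(1 - N) = 6 - 6*N)
v(O(-1, 4))*(-57) = (6 - 6*(-6))*(-57) = (6 + 36)*(-57) = 42*(-57) = -2394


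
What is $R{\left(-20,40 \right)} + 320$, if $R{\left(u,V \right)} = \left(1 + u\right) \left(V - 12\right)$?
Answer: $-212$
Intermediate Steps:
$R{\left(u,V \right)} = \left(1 + u\right) \left(-12 + V\right)$
$R{\left(-20,40 \right)} + 320 = \left(-12 + 40 - -240 + 40 \left(-20\right)\right) + 320 = \left(-12 + 40 + 240 - 800\right) + 320 = -532 + 320 = -212$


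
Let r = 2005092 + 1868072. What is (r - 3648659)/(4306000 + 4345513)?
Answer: 224505/8651513 ≈ 0.025950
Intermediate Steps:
r = 3873164
(r - 3648659)/(4306000 + 4345513) = (3873164 - 3648659)/(4306000 + 4345513) = 224505/8651513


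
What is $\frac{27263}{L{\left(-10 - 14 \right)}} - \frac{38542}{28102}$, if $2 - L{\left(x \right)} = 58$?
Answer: $- \frac{384151589}{786856} \approx -488.21$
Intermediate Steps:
$L{\left(x \right)} = -56$ ($L{\left(x \right)} = 2 - 58 = -56$)
$\frac{27263}{L{\left(-10 - 14 \right)}} - \frac{38542}{28102} = \frac{27263}{-56} - \frac{38542}{28102} = 27263 \left(- \frac{1}{56}\right) - \frac{19271}{14051} = - \frac{27263}{56} - \frac{19271}{14051} = - \frac{384151589}{786856}$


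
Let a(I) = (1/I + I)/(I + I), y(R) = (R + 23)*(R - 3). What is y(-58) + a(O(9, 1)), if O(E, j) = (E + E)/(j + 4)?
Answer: 1383829/648 ≈ 2135.5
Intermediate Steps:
O(E, j) = 2*E/(4 + j) (O(E, j) = (2*E)/(4 + j) = 2*E/(4 + j))
y(R) = (-3 + R)*(23 + R) (y(R) = (23 + R)*(-3 + R) = (-3 + R)*(23 + R))
a(I) = (I + 1/I)/(2*I) (a(I) = (I + 1/I)/((2*I)) = (I + 1/I)*(1/(2*I)) = (I + 1/I)/(2*I))
y(-58) + a(O(9, 1)) = (-69 + (-58)**2 + 20*(-58)) + (1 + (2*9/(4 + 1))**2)/(2*(2*9/(4 + 1))**2) = (-69 + 3364 - 1160) + (1 + (2*9/5)**2)/(2*(2*9/5)**2) = 2135 + (1 + (2*9*(1/5))**2)/(2*(2*9*(1/5))**2) = 2135 + (1 + (18/5)**2)/(2*(18/5)**2) = 2135 + (1/2)*(25/324)*(1 + 324/25) = 2135 + (1/2)*(25/324)*(349/25) = 2135 + 349/648 = 1383829/648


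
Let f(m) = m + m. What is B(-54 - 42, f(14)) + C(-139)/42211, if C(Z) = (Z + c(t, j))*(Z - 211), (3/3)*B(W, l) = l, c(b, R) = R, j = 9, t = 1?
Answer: 94416/3247 ≈ 29.078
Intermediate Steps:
f(m) = 2*m
B(W, l) = l
C(Z) = (-211 + Z)*(9 + Z) (C(Z) = (Z + 9)*(Z - 211) = (9 + Z)*(-211 + Z) = (-211 + Z)*(9 + Z))
B(-54 - 42, f(14)) + C(-139)/42211 = 2*14 + (-1899 + (-139)² - 202*(-139))/42211 = 28 + (-1899 + 19321 + 28078)*(1/42211) = 28 + 45500*(1/42211) = 28 + 3500/3247 = 94416/3247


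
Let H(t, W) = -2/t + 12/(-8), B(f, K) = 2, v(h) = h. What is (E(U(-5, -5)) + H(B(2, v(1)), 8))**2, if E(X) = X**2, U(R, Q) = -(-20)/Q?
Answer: 729/4 ≈ 182.25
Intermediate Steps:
U(R, Q) = 20/Q
H(t, W) = -3/2 - 2/t (H(t, W) = -2/t + 12*(-1/8) = -2/t - 3/2 = -3/2 - 2/t)
(E(U(-5, -5)) + H(B(2, v(1)), 8))**2 = ((20/(-5))**2 + (-3/2 - 2/2))**2 = ((20*(-1/5))**2 + (-3/2 - 2*1/2))**2 = ((-4)**2 + (-3/2 - 1))**2 = (16 - 5/2)**2 = (27/2)**2 = 729/4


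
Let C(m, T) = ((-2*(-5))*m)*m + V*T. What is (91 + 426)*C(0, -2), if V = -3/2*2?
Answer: 3102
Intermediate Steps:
V = -3 (V = -3*1/2*2 = -3/2*2 = -3)
C(m, T) = -3*T + 10*m**2 (C(m, T) = ((-2*(-5))*m)*m - 3*T = (10*m)*m - 3*T = 10*m**2 - 3*T = -3*T + 10*m**2)
(91 + 426)*C(0, -2) = (91 + 426)*(-3*(-2) + 10*0**2) = 517*(6 + 10*0) = 517*(6 + 0) = 517*6 = 3102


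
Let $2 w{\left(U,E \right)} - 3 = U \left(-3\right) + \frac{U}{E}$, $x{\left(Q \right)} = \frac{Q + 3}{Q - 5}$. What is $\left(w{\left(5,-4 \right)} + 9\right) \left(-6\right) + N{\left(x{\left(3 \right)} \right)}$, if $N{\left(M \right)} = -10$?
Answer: $- \frac{97}{4} \approx -24.25$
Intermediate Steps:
$x{\left(Q \right)} = \frac{3 + Q}{-5 + Q}$
$w{\left(U,E \right)} = \frac{3}{2} - \frac{3 U}{2} + \frac{U}{2 E}$ ($w{\left(U,E \right)} = \frac{3}{2} + \frac{U \left(-3\right) + \frac{U}{E}}{2} = \frac{3}{2} + \frac{- 3 U + \frac{U}{E}}{2} = \frac{3}{2} - \left(\frac{3 U}{2} - \frac{U}{2 E}\right) = \frac{3}{2} - \frac{3 U}{2} + \frac{U}{2 E}$)
$\left(w{\left(5,-4 \right)} + 9\right) \left(-6\right) + N{\left(x{\left(3 \right)} \right)} = \left(\frac{5 - - 12 \left(-1 + 5\right)}{2 \left(-4\right)} + 9\right) \left(-6\right) - 10 = \left(\frac{1}{2} \left(- \frac{1}{4}\right) \left(5 - \left(-12\right) 4\right) + 9\right) \left(-6\right) - 10 = \left(\frac{1}{2} \left(- \frac{1}{4}\right) \left(5 + 48\right) + 9\right) \left(-6\right) - 10 = \left(\frac{1}{2} \left(- \frac{1}{4}\right) 53 + 9\right) \left(-6\right) - 10 = \left(- \frac{53}{8} + 9\right) \left(-6\right) - 10 = \frac{19}{8} \left(-6\right) - 10 = - \frac{57}{4} - 10 = - \frac{97}{4}$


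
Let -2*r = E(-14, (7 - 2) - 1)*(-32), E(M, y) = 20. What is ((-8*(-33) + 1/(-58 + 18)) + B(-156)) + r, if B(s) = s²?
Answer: 996799/40 ≈ 24920.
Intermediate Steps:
r = 320 (r = -10*(-32) = -½*(-640) = 320)
((-8*(-33) + 1/(-58 + 18)) + B(-156)) + r = ((-8*(-33) + 1/(-58 + 18)) + (-156)²) + 320 = ((264 + 1/(-40)) + 24336) + 320 = ((264 - 1/40) + 24336) + 320 = (10559/40 + 24336) + 320 = 983999/40 + 320 = 996799/40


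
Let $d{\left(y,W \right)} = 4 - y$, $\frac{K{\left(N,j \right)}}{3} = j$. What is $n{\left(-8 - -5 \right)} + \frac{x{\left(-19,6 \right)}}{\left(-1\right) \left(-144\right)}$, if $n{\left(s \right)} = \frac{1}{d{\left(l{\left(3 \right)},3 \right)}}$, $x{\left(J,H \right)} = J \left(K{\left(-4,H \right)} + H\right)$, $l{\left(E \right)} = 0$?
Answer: $- \frac{35}{12} \approx -2.9167$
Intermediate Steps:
$K{\left(N,j \right)} = 3 j$
$x{\left(J,H \right)} = 4 H J$ ($x{\left(J,H \right)} = J \left(3 H + H\right) = J 4 H = 4 H J$)
$n{\left(s \right)} = \frac{1}{4}$ ($n{\left(s \right)} = \frac{1}{4 - 0} = \frac{1}{4 + 0} = \frac{1}{4}$)
$n{\left(-8 - -5 \right)} + \frac{x{\left(-19,6 \right)}}{\left(-1\right) \left(-144\right)} = \frac{1}{4} + \frac{4 \cdot 6 \left(-19\right)}{\left(-1\right) \left(-144\right)} = \frac{1}{4} - \frac{456}{144} = \frac{1}{4} - \frac{19}{6} = - \frac{35}{12}$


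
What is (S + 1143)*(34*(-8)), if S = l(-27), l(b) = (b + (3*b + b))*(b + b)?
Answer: -2293776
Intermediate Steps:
l(b) = 10*b² (l(b) = (b + 4*b)*(2*b) = (5*b)*(2*b) = 10*b²)
S = 7290 (S = 10*(-27)² = 10*729 = 7290)
(S + 1143)*(34*(-8)) = (7290 + 1143)*(34*(-8)) = 8433*(-272) = -2293776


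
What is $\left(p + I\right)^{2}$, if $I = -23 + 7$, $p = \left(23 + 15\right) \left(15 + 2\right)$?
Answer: $396900$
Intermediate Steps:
$p = 646$ ($p = 38 \cdot 17 = 646$)
$I = -16$
$\left(p + I\right)^{2} = \left(646 - 16\right)^{2} = 630^{2} = 396900$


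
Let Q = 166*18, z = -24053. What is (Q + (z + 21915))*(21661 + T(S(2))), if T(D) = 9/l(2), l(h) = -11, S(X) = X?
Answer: 202522700/11 ≈ 1.8411e+7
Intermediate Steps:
T(D) = -9/11 (T(D) = 9/(-11) = 9*(-1/11) = -9/11)
Q = 2988
(Q + (z + 21915))*(21661 + T(S(2))) = (2988 + (-24053 + 21915))*(21661 - 9/11) = (2988 - 2138)*(238262/11) = 850*(238262/11) = 202522700/11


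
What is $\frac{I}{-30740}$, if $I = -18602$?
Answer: $\frac{9301}{15370} \approx 0.60514$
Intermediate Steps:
$\frac{I}{-30740} = - \frac{18602}{-30740} = \left(-18602\right) \left(- \frac{1}{30740}\right) = \frac{9301}{15370}$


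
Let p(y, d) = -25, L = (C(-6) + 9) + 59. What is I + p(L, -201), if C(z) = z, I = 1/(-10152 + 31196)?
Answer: -526099/21044 ≈ -25.000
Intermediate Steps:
I = 1/21044 ≈ 4.7519e-5
L = 62 (L = (-6 + 9) + 59 = 3 + 59 = 62)
I + p(L, -201) = 1/21044 - 25 = -526099/21044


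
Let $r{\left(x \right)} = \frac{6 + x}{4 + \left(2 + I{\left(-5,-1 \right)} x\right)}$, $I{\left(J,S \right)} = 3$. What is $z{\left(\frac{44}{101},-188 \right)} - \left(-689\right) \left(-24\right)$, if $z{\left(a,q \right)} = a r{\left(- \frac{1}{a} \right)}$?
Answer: $- \frac{65142476}{3939} \approx -16538.0$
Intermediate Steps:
$r{\left(x \right)} = \frac{6 + x}{6 + 3 x}$ ($r{\left(x \right)} = \frac{6 + x}{4 + \left(2 + 3 x\right)} = \frac{6 + x}{6 + 3 x}$)
$z{\left(a,q \right)} = \frac{a \left(6 - \frac{1}{a}\right)}{3 \left(2 - \frac{1}{a}\right)}$ ($z{\left(a,q \right)} = a \frac{6 - \frac{1}{a}}{3 \left(2 - \frac{1}{a}\right)} = \frac{a \left(6 - \frac{1}{a}\right)}{3 \left(2 - \frac{1}{a}\right)}$)
$z{\left(\frac{44}{101},-188 \right)} - \left(-689\right) \left(-24\right) = \frac{\frac{44}{101} \left(-1 + 6 \cdot \frac{44}{101}\right)}{3 \left(-1 + 2 \cdot \frac{44}{101}\right)} - \left(-689\right) \left(-24\right) = \frac{44 \cdot \frac{1}{101} \left(-1 + 6 \cdot 44 \cdot \frac{1}{101}\right)}{3 \left(-1 + 2 \cdot 44 \cdot \frac{1}{101}\right)} - 16536 = \frac{1}{3} \cdot \frac{44}{101} \frac{1}{-1 + 2 \cdot \frac{44}{101}} \left(-1 + 6 \cdot \frac{44}{101}\right) - 16536 = \frac{1}{3} \cdot \frac{44}{101} \frac{1}{-1 + \frac{88}{101}} \left(-1 + \frac{264}{101}\right) - 16536 = \frac{1}{3} \cdot \frac{44}{101} \frac{1}{- \frac{13}{101}} \cdot \frac{163}{101} - 16536 = \frac{1}{3} \cdot \frac{44}{101} \left(- \frac{101}{13}\right) \frac{163}{101} - 16536 = - \frac{7172}{3939} - 16536 = - \frac{65142476}{3939}$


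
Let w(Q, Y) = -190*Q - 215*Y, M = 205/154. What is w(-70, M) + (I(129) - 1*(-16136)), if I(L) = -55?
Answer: 4480599/154 ≈ 29095.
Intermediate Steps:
M = 205/154 (M = 205*(1/154) = 205/154 ≈ 1.3312)
w(Q, Y) = -215*Y - 190*Q
w(-70, M) + (I(129) - 1*(-16136)) = (-215*205/154 - 190*(-70)) + (-55 - 1*(-16136)) = (-44075/154 + 13300) + (-55 + 16136) = 2004125/154 + 16081 = 4480599/154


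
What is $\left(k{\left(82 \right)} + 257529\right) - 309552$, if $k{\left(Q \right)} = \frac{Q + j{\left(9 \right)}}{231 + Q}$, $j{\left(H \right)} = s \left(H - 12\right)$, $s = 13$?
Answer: $- \frac{16283156}{313} \approx -52023.0$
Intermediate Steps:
$j{\left(H \right)} = -156 + 13 H$ ($j{\left(H \right)} = 13 \left(H - 12\right) = 13 \left(-12 + H\right) = -156 + 13 H$)
$k{\left(Q \right)} = \frac{-39 + Q}{231 + Q}$ ($k{\left(Q \right)} = \frac{Q + \left(-156 + 13 \cdot 9\right)}{231 + Q} = \frac{Q + \left(-156 + 117\right)}{231 + Q} = \frac{Q - 39}{231 + Q} = \frac{-39 + Q}{231 + Q}$)
$\left(k{\left(82 \right)} + 257529\right) - 309552 = \left(\frac{-39 + 82}{231 + 82} + 257529\right) - 309552 = \left(\frac{1}{313} \cdot 43 + 257529\right) - 309552 = \left(\frac{43}{313} + 257529\right) - 309552 = \frac{80606620}{313} - 309552 = - \frac{16283156}{313}$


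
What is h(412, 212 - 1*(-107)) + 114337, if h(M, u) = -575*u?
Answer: -69088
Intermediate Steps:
h(412, 212 - 1*(-107)) + 114337 = -575*(212 - 1*(-107)) + 114337 = -575*(212 + 107) + 114337 = -575*319 + 114337 = -183425 + 114337 = -69088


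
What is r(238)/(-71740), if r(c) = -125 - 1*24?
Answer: 149/71740 ≈ 0.0020769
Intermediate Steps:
r(c) = -149 (r(c) = -125 - 24 = -149)
r(238)/(-71740) = -149/(-71740) = -149*(-1/71740) = 149/71740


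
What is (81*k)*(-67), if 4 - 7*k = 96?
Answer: 499284/7 ≈ 71326.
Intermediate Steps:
k = -92/7 (k = 4/7 - ⅐*96 = 4/7 - 96/7 = -92/7 ≈ -13.143)
(81*k)*(-67) = (81*(-92/7))*(-67) = -7452/7*(-67) = 499284/7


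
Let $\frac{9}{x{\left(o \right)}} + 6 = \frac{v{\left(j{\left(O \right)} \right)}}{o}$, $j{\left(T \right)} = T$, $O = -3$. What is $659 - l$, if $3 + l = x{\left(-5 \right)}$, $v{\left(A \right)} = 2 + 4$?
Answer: $\frac{2653}{4} \approx 663.25$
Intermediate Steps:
$v{\left(A \right)} = 6$
$x{\left(o \right)} = \frac{9}{-6 + \frac{6}{o}}$
$l = - \frac{17}{4}$ ($l = -3 - - \frac{15}{-2 + 2 \left(-5\right)} = -3 - - \frac{15}{-2 - 10} = -3 - - \frac{15}{-12} = -3 - \left(-15\right) \left(- \frac{1}{12}\right) = -3 - \frac{5}{4} = - \frac{17}{4} \approx -4.25$)
$659 - l = 659 - - \frac{17}{4} = 659 + \frac{17}{4} = \frac{2653}{4}$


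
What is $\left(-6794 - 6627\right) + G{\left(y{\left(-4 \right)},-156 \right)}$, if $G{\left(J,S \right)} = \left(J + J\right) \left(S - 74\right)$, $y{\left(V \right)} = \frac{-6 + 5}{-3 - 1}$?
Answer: $-13536$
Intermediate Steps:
$y{\left(V \right)} = \frac{1}{4}$ ($y{\left(V \right)} = - \frac{1}{-4} = \left(-1\right) \left(- \frac{1}{4}\right) = \frac{1}{4}$)
$G{\left(J,S \right)} = 2 J \left(-74 + S\right)$
$\left(-6794 - 6627\right) + G{\left(y{\left(-4 \right)},-156 \right)} = \left(-6794 - 6627\right) + 2 \cdot \frac{1}{4} \left(-74 - 156\right) = -13421 + 2 \cdot \frac{1}{4} \left(-230\right) = -13421 - 115 = -13536$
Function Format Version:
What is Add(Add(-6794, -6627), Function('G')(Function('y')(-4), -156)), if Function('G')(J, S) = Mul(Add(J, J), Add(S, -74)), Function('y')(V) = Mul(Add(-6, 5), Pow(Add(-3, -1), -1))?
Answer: -13536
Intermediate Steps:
Function('y')(V) = Rational(1, 4) (Function('y')(V) = Mul(-1, Pow(-4, -1)) = Mul(-1, Rational(-1, 4)) = Rational(1, 4))
Function('G')(J, S) = Mul(2, J, Add(-74, S)) (Function('G')(J, S) = Mul(Mul(2, J), Add(-74, S)) = Mul(2, J, Add(-74, S)))
Add(Add(-6794, -6627), Function('G')(Function('y')(-4), -156)) = Add(Add(-6794, -6627), Mul(2, Rational(1, 4), Add(-74, -156))) = Add(-13421, Mul(2, Rational(1, 4), -230)) = Add(-13421, -115) = -13536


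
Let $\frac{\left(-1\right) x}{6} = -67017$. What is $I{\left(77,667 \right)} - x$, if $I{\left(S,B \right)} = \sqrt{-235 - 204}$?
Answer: $-402102 + i \sqrt{439} \approx -4.021 \cdot 10^{5} + 20.952 i$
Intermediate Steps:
$x = 402102$ ($x = \left(-6\right) \left(-67017\right) = 402102$)
$I{\left(S,B \right)} = i \sqrt{439}$ ($I{\left(S,B \right)} = \sqrt{-439} = i \sqrt{439}$)
$I{\left(77,667 \right)} - x = i \sqrt{439} - 402102 = -402102 + i \sqrt{439}$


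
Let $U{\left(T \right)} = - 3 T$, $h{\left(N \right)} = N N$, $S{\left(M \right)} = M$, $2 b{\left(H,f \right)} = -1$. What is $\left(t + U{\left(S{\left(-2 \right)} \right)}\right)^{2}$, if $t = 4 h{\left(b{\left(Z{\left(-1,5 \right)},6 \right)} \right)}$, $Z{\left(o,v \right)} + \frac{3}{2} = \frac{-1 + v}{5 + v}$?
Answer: $49$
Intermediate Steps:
$Z{\left(o,v \right)} = - \frac{3}{2} + \frac{-1 + v}{5 + v}$
$b{\left(H,f \right)} = - \frac{1}{2}$ ($b{\left(H,f \right)} = \frac{1}{2} \left(-1\right) = - \frac{1}{2}$)
$h{\left(N \right)} = N^{2}$
$t = 1$ ($t = 4 \left(- \frac{1}{2}\right)^{2} = 4 \cdot \frac{1}{4} = 1$)
$\left(t + U{\left(S{\left(-2 \right)} \right)}\right)^{2} = \left(1 - -6\right)^{2} = \left(1 + 6\right)^{2} = 7^{2} = 49$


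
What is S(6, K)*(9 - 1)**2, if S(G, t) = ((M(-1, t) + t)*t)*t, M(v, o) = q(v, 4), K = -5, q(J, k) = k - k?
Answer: -8000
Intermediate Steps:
q(J, k) = 0
M(v, o) = 0
S(G, t) = t**3 (S(G, t) = ((0 + t)*t)*t = (t*t)*t = t**2*t = t**3)
S(6, K)*(9 - 1)**2 = (-5)**3*(9 - 1)**2 = -125*8**2 = -125*64 = -8000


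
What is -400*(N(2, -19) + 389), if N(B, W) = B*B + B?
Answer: -158000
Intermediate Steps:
N(B, W) = B + B² (N(B, W) = B² + B = B + B²)
-400*(N(2, -19) + 389) = -400*(2*(1 + 2) + 389) = -400*(2*3 + 389) = -400*(6 + 389) = -400*395 = -158000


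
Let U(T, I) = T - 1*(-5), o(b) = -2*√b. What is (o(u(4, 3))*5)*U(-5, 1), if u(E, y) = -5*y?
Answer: 0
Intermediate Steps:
U(T, I) = 5 + T (U(T, I) = T + 5 = 5 + T)
(o(u(4, 3))*5)*U(-5, 1) = (-2*I*√15*5)*(5 - 5) = (-2*I*√15*5)*0 = -10*I*√15*0 = 0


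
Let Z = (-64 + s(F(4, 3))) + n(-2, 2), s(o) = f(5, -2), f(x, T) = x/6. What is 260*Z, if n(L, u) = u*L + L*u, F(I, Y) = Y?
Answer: -55510/3 ≈ -18503.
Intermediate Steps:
f(x, T) = x/6 (f(x, T) = x*(⅙) = x/6)
s(o) = ⅚ (s(o) = (⅙)*5 = ⅚)
n(L, u) = 2*L*u (n(L, u) = L*u + L*u = 2*L*u)
Z = -427/6 (Z = (-64 + ⅚) + 2*(-2)*2 = -379/6 - 8 = -427/6 ≈ -71.167)
260*Z = 260*(-427/6) = -55510/3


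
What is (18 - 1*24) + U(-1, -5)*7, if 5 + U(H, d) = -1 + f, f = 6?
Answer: -6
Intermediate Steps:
U(H, d) = 0 (U(H, d) = -5 + (-1 + 6) = -5 + 5 = 0)
(18 - 1*24) + U(-1, -5)*7 = (18 - 1*24) + 0*7 = (18 - 24) + 0 = -6 + 0 = -6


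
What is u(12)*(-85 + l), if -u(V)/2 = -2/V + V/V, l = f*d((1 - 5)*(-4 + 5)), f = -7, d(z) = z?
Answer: 95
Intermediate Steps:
l = 28 (l = -7*(1 - 5)*(-4 + 5) = -(-28) = -7*(-4) = 28)
u(V) = -2 + 4/V (u(V) = -2*(-2/V + V/V) = -2*(-2/V + 1) = -2*(1 - 2/V) = -2 + 4/V)
u(12)*(-85 + l) = (-2 + 4/12)*(-85 + 28) = (-2 + 4*(1/12))*(-57) = (-2 + ⅓)*(-57) = -5/3*(-57) = 95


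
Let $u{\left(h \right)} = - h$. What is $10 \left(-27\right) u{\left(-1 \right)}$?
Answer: $-270$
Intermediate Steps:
$10 \left(-27\right) u{\left(-1 \right)} = 10 \left(-27\right) \left(\left(-1\right) \left(-1\right)\right) = \left(-270\right) 1 = -270$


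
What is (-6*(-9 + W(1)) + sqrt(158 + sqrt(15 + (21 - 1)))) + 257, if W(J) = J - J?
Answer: 311 + sqrt(158 + sqrt(35)) ≈ 323.80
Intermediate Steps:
W(J) = 0
(-6*(-9 + W(1)) + sqrt(158 + sqrt(15 + (21 - 1)))) + 257 = (-6*(-9 + 0) + sqrt(158 + sqrt(15 + (21 - 1)))) + 257 = (-6*(-9) + sqrt(158 + sqrt(15 + (21 - 1*1)))) + 257 = (54 + sqrt(158 + sqrt(15 + (21 - 1)))) + 257 = (54 + sqrt(158 + sqrt(15 + 20))) + 257 = (54 + sqrt(158 + sqrt(35))) + 257 = 311 + sqrt(158 + sqrt(35))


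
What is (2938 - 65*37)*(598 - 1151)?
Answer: -294749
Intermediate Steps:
(2938 - 65*37)*(598 - 1151) = (2938 - 2405)*(-553) = 533*(-553) = -294749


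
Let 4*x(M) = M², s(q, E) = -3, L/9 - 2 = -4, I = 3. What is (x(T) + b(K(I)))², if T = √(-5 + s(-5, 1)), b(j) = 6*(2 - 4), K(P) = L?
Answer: 196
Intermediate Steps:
L = -18 (L = 18 + 9*(-4) = 18 - 36 = -18)
K(P) = -18
b(j) = -12 (b(j) = 6*(-2) = -12)
T = 2*I*√2 (T = √(-5 - 3) = √(-8) = 2*I*√2 ≈ 2.8284*I)
x(M) = M²/4
(x(T) + b(K(I)))² = ((2*I*√2)²/4 - 12)² = ((¼)*(-8) - 12)² = (-2 - 12)² = (-14)² = 196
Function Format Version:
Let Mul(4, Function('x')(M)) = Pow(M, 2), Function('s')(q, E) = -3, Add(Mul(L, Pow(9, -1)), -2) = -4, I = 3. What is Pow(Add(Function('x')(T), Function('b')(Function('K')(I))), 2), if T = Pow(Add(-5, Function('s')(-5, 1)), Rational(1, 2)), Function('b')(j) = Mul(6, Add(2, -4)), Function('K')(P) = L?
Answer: 196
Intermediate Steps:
L = -18 (L = Add(18, Mul(9, -4)) = Add(18, -36) = -18)
Function('K')(P) = -18
Function('b')(j) = -12 (Function('b')(j) = Mul(6, -2) = -12)
T = Mul(2, I, Pow(2, Rational(1, 2))) (T = Pow(Add(-5, -3), Rational(1, 2)) = Pow(-8, Rational(1, 2)) = Mul(2, I, Pow(2, Rational(1, 2))) ≈ Mul(2.8284, I))
Function('x')(M) = Mul(Rational(1, 4), Pow(M, 2))
Pow(Add(Function('x')(T), Function('b')(Function('K')(I))), 2) = Pow(Add(Mul(Rational(1, 4), Pow(Mul(2, I, Pow(2, Rational(1, 2))), 2)), -12), 2) = Pow(Add(Mul(Rational(1, 4), -8), -12), 2) = Pow(Add(-2, -12), 2) = Pow(-14, 2) = 196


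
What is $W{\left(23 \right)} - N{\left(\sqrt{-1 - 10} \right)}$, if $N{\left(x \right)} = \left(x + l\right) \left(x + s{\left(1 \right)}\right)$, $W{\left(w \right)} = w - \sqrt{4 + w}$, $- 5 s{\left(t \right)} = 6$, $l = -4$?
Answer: $\frac{146}{5} - 3 \sqrt{3} + \frac{26 i \sqrt{11}}{5} \approx 24.004 + 17.246 i$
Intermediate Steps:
$s{\left(t \right)} = - \frac{6}{5}$ ($s{\left(t \right)} = \left(- \frac{1}{5}\right) 6 = - \frac{6}{5}$)
$N{\left(x \right)} = \left(-4 + x\right) \left(- \frac{6}{5} + x\right)$ ($N{\left(x \right)} = \left(x - 4\right) \left(x - \frac{6}{5}\right) = \left(-4 + x\right) \left(- \frac{6}{5} + x\right)$)
$W{\left(23 \right)} - N{\left(\sqrt{-1 - 10} \right)} = \left(23 - \sqrt{4 + 23}\right) - \left(\frac{24}{5} + \left(\sqrt{-1 - 10}\right)^{2} - \frac{26 \sqrt{-1 - 10}}{5}\right) = \left(23 - \sqrt{27}\right) - \left(\frac{24}{5} + \left(\sqrt{-11}\right)^{2} - \frac{26 \sqrt{-11}}{5}\right) = \left(23 - 3 \sqrt{3}\right) - \left(\frac{24}{5} + \left(i \sqrt{11}\right)^{2} - \frac{26 i \sqrt{11}}{5}\right) = \left(23 - 3 \sqrt{3}\right) - \left(\frac{24}{5} - 11 - \frac{26 i \sqrt{11}}{5}\right) = \left(23 - 3 \sqrt{3}\right) - \left(- \frac{31}{5} - \frac{26 i \sqrt{11}}{5}\right) = \left(23 - 3 \sqrt{3}\right) + \left(\frac{31}{5} + \frac{26 i \sqrt{11}}{5}\right) = \frac{146}{5} - 3 \sqrt{3} + \frac{26 i \sqrt{11}}{5}$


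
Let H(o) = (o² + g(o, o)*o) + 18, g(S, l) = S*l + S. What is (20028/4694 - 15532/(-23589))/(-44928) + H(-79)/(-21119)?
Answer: 597635322998489693/26265342031201728 ≈ 22.754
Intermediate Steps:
g(S, l) = S + S*l
H(o) = 18 + o² + o²*(1 + o) (H(o) = (o² + (o*(1 + o))*o) + 18 = (o² + o²*(1 + o)) + 18 = 18 + o² + o²*(1 + o))
(20028/4694 - 15532/(-23589))/(-44928) + H(-79)/(-21119) = (20028/4694 - 15532/(-23589))/(-44928) + (18 + (-79)³ + 2*(-79)²)/(-21119) = (20028*(1/4694) - 15532*(-1/23589))*(-1/44928) + (18 - 493039 + 2*6241)*(-1/21119) = (10014/2347 + 15532/23589)*(-1/44928) + (18 - 493039 + 12482)*(-1/21119) = (272673850/55363383)*(-1/44928) - 480539*(-1/21119) = -136336925/1243683035712 + 480539/21119 = 597635322998489693/26265342031201728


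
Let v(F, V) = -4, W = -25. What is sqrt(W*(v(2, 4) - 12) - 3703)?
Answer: 3*I*sqrt(367) ≈ 57.472*I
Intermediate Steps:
sqrt(W*(v(2, 4) - 12) - 3703) = sqrt(-25*(-4 - 12) - 3703) = sqrt(-25*(-16) - 3703) = sqrt(400 - 3703) = sqrt(-3303) = 3*I*sqrt(367)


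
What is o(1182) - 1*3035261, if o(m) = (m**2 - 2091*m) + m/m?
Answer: -4109698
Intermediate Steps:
o(m) = 1 + m**2 - 2091*m (o(m) = (m**2 - 2091*m) + 1 = 1 + m**2 - 2091*m)
o(1182) - 1*3035261 = (1 + 1182**2 - 2091*1182) - 1*3035261 = (1 + 1397124 - 2471562) - 3035261 = -1074437 - 3035261 = -4109698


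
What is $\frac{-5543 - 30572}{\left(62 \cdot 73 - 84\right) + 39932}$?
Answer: $- \frac{36115}{44374} \approx -0.81388$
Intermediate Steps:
$\frac{-5543 - 30572}{\left(62 \cdot 73 - 84\right) + 39932} = - \frac{36115}{\left(4526 - 84\right) + 39932} = - \frac{36115}{4442 + 39932} = - \frac{36115}{44374}$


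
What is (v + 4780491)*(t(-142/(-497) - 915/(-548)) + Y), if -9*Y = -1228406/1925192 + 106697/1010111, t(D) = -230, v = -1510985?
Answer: -1096484923176857753549/1458493212234 ≈ -7.5179e+8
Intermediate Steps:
Y = 172569033707/2916986424468 (Y = -(-1228406/1925192 + 106697/1010111)/9 = -(-1228406*1/1925192 + 106697*(1/1010111))/9 = -(-614203/962596 + 106697/1010111)/9 = -⅑*(-517707101121/972328808156) = 172569033707/2916986424468 ≈ 0.059160)
(v + 4780491)*(t(-142/(-497) - 915/(-548)) + Y) = (-1510985 + 4780491)*(-230 + 172569033707/2916986424468) = 3269506*(-670734308593933/2916986424468) = -1096484923176857753549/1458493212234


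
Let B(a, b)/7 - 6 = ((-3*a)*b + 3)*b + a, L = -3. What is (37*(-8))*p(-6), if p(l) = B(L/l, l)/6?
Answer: 67858/3 ≈ 22619.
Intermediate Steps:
B(a, b) = 42 + 7*a + 7*b*(3 - 3*a*b) (B(a, b) = 42 + 7*(((-3*a)*b + 3)*b + a) = 42 + 7*((-3*a*b + 3)*b + a) = 42 + 7*((3 - 3*a*b)*b + a) = 42 + 7*(b*(3 - 3*a*b) + a) = 42 + 7*(a + b*(3 - 3*a*b)) = 42 + (7*a + 7*b*(3 - 3*a*b)) = 42 + 7*a + 7*b*(3 - 3*a*b))
p(l) = 7 + 14*l - 7/(2*l) (p(l) = (42 + 7*(-3/l) + 21*l - 21*(-3/l)*l²)/6 = (42 - 21/l + 21*l + 63*l)*(⅙) = (42 - 21/l + 84*l)*(⅙) = 7 + 14*l - 7/(2*l))
(37*(-8))*p(-6) = (37*(-8))*(7 + 14*(-6) - 7/2/(-6)) = -296*(7 - 84 - 7/2*(-⅙)) = -296*(7 - 84 + 7/12) = -296*(-917/12) = 67858/3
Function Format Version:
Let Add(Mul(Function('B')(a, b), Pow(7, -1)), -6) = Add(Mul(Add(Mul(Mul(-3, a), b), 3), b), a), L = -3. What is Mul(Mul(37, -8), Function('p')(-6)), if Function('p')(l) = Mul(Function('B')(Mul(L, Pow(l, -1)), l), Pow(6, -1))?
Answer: Rational(67858, 3) ≈ 22619.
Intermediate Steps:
Function('B')(a, b) = Add(42, Mul(7, a), Mul(7, b, Add(3, Mul(-3, a, b)))) (Function('B')(a, b) = Add(42, Mul(7, Add(Mul(Add(Mul(Mul(-3, a), b), 3), b), a))) = Add(42, Mul(7, Add(Mul(Add(Mul(-3, a, b), 3), b), a))) = Add(42, Mul(7, Add(Mul(Add(3, Mul(-3, a, b)), b), a))) = Add(42, Mul(7, Add(Mul(b, Add(3, Mul(-3, a, b))), a))) = Add(42, Mul(7, Add(a, Mul(b, Add(3, Mul(-3, a, b)))))) = Add(42, Add(Mul(7, a), Mul(7, b, Add(3, Mul(-3, a, b))))) = Add(42, Mul(7, a), Mul(7, b, Add(3, Mul(-3, a, b)))))
Function('p')(l) = Add(7, Mul(14, l), Mul(Rational(-7, 2), Pow(l, -1))) (Function('p')(l) = Mul(Add(42, Mul(7, Mul(-3, Pow(l, -1))), Mul(21, l), Mul(-21, Mul(-3, Pow(l, -1)), Pow(l, 2))), Pow(6, -1)) = Mul(Add(42, Mul(-21, Pow(l, -1)), Mul(21, l), Mul(63, l)), Rational(1, 6)) = Mul(Add(42, Mul(-21, Pow(l, -1)), Mul(84, l)), Rational(1, 6)) = Add(7, Mul(14, l), Mul(Rational(-7, 2), Pow(l, -1))))
Mul(Mul(37, -8), Function('p')(-6)) = Mul(Mul(37, -8), Add(7, Mul(14, -6), Mul(Rational(-7, 2), Pow(-6, -1)))) = Mul(-296, Add(7, -84, Mul(Rational(-7, 2), Rational(-1, 6)))) = Mul(-296, Add(7, -84, Rational(7, 12))) = Mul(-296, Rational(-917, 12)) = Rational(67858, 3)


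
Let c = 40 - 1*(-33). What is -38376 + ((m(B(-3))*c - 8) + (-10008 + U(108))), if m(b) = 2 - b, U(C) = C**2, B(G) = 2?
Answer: -36728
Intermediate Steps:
c = 73 (c = 40 + 33 = 73)
-38376 + ((m(B(-3))*c - 8) + (-10008 + U(108))) = -38376 + (((2 - 1*2)*73 - 8) + (-10008 + 108**2)) = -38376 + (((2 - 2)*73 - 8) + (-10008 + 11664)) = -38376 + ((0*73 - 8) + 1656) = -38376 + ((0 - 8) + 1656) = -38376 + (-8 + 1656) = -38376 + 1648 = -36728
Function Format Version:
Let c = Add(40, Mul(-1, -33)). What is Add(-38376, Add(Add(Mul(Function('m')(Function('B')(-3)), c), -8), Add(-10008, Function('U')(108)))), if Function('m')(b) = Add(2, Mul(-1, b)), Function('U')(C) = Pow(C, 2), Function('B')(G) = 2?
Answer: -36728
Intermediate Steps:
c = 73 (c = Add(40, 33) = 73)
Add(-38376, Add(Add(Mul(Function('m')(Function('B')(-3)), c), -8), Add(-10008, Function('U')(108)))) = Add(-38376, Add(Add(Mul(Add(2, Mul(-1, 2)), 73), -8), Add(-10008, Pow(108, 2)))) = Add(-38376, Add(Add(Mul(Add(2, -2), 73), -8), Add(-10008, 11664))) = Add(-38376, Add(Add(Mul(0, 73), -8), 1656)) = Add(-38376, Add(Add(0, -8), 1656)) = Add(-38376, Add(-8, 1656)) = Add(-38376, 1648) = -36728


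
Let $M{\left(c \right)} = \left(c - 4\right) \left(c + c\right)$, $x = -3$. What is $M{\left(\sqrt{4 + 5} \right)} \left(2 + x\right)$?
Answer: $6$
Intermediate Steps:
$M{\left(c \right)} = 2 c \left(-4 + c\right)$ ($M{\left(c \right)} = \left(-4 + c\right) 2 c = 2 c \left(-4 + c\right)$)
$M{\left(\sqrt{4 + 5} \right)} \left(2 + x\right) = 2 \sqrt{4 + 5} \left(-4 + \sqrt{4 + 5}\right) \left(2 - 3\right) = 2 \sqrt{9} \left(-4 + \sqrt{9}\right) \left(-1\right) = 2 \cdot 3 \left(-4 + 3\right) \left(-1\right) = 2 \cdot 3 \left(-1\right) \left(-1\right) = \left(-6\right) \left(-1\right) = 6$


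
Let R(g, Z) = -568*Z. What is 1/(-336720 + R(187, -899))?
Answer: 1/173912 ≈ 5.7500e-6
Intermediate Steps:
1/(-336720 + R(187, -899)) = 1/(-336720 - 568*(-899)) = 1/(-336720 + 510632) = 1/173912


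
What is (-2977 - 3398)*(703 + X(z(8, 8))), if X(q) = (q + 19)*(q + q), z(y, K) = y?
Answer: -7235625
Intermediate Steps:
X(q) = 2*q*(19 + q) (X(q) = (19 + q)*(2*q) = 2*q*(19 + q))
(-2977 - 3398)*(703 + X(z(8, 8))) = (-2977 - 3398)*(703 + 2*8*(19 + 8)) = -6375*(703 + 2*8*27) = -6375*(703 + 432) = -6375*1135 = -7235625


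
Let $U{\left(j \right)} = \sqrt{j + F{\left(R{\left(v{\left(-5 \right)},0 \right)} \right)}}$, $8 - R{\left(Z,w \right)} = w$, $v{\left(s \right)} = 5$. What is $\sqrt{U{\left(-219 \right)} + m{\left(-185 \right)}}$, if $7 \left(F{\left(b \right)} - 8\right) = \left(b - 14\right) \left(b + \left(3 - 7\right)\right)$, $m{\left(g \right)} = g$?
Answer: $\frac{\sqrt{-9065 + 7 i \sqrt{10507}}}{7} \approx 0.53788 + 13.612 i$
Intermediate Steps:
$R{\left(Z,w \right)} = 8 - w$
$F{\left(b \right)} = 8 + \frac{\left(-14 + b\right) \left(-4 + b\right)}{7}$ ($F{\left(b \right)} = 8 + \frac{\left(b - 14\right) \left(b + \left(3 - 7\right)\right)}{7} = 8 + \frac{\left(-14 + b\right) \left(b + \left(3 - 7\right)\right)}{7} = 8 + \frac{\left(-14 + b\right) \left(b - 4\right)}{7} = 8 + \frac{\left(-14 + b\right) \left(-4 + b\right)}{7}$)
$U{\left(j \right)} = \sqrt{\frac{32}{7} + j}$ ($U{\left(j \right)} = \sqrt{j + \left(16 - \frac{18 \left(8 - 0\right)}{7} + \frac{\left(8 - 0\right)^{2}}{7}\right)} = \sqrt{j + \left(16 - \frac{18 \left(8 + 0\right)}{7} + \frac{\left(8 + 0\right)^{2}}{7}\right)} = \sqrt{j + \left(16 - \frac{144}{7} + \frac{8^{2}}{7}\right)} = \sqrt{j + \left(16 - \frac{144}{7} + \frac{1}{7} \cdot 64\right)} = \sqrt{j + \left(16 - \frac{144}{7} + \frac{64}{7}\right)} = \sqrt{j + \frac{32}{7}} = \sqrt{\frac{32}{7} + j}$)
$\sqrt{U{\left(-219 \right)} + m{\left(-185 \right)}} = \sqrt{\frac{\sqrt{224 + 49 \left(-219\right)}}{7} - 185} = \sqrt{\frac{\sqrt{224 - 10731}}{7} - 185} = \sqrt{\frac{\sqrt{-10507}}{7} - 185} = \sqrt{\frac{i \sqrt{10507}}{7} - 185} = \sqrt{-185 + \frac{i \sqrt{10507}}{7}}$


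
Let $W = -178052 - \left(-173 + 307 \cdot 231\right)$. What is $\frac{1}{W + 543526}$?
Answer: $\frac{1}{294730} \approx 3.3929 \cdot 10^{-6}$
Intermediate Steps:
$W = -248796$ ($W = -178052 - \left(-173 + 70917\right) = -178052 - 70744 = -248796$)
$\frac{1}{W + 543526} = \frac{1}{-248796 + 543526} = \frac{1}{294730}$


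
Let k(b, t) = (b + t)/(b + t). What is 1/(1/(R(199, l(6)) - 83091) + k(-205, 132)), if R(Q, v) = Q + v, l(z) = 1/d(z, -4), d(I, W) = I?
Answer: 497351/497345 ≈ 1.0000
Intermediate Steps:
k(b, t) = 1
l(z) = 1/z
1/(1/(R(199, l(6)) - 83091) + k(-205, 132)) = 1/(1/((199 + 1/6) - 83091) + 1) = 1/(1/((199 + ⅙) - 83091) + 1) = 1/(1/(1195/6 - 83091) + 1) = 1/(1/(-497351/6) + 1) = 1/(-6/497351 + 1) = 1/(497345/497351) = 497351/497345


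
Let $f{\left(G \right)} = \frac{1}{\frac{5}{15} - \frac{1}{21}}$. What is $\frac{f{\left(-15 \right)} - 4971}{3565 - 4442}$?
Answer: $\frac{9935}{1754} \approx 5.6642$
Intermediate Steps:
$f{\left(G \right)} = \frac{7}{2}$ ($f{\left(G \right)} = \frac{1}{5 \cdot \frac{1}{15} - \frac{1}{21}} = \frac{1}{\frac{1}{3} - \frac{1}{21}} = \frac{1}{\frac{2}{7}} = \frac{7}{2}$)
$\frac{f{\left(-15 \right)} - 4971}{3565 - 4442} = \frac{\frac{7}{2} - 4971}{3565 - 4442} = - \frac{9935}{2 \left(-877\right)} = \left(- \frac{9935}{2}\right) \left(- \frac{1}{877}\right) = \frac{9935}{1754}$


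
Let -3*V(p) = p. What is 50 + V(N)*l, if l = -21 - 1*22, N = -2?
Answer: 64/3 ≈ 21.333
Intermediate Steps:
V(p) = -p/3
l = -43 (l = -21 - 22 = -43)
50 + V(N)*l = 50 - ⅓*(-2)*(-43) = 50 + (⅔)*(-43) = 50 - 86/3 = 64/3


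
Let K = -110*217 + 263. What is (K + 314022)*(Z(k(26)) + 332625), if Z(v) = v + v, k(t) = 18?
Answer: 96609744315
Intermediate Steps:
Z(v) = 2*v
K = -23607 (K = -23870 + 263 = -23607)
(K + 314022)*(Z(k(26)) + 332625) = (-23607 + 314022)*(2*18 + 332625) = 290415*(36 + 332625) = 290415*332661 = 96609744315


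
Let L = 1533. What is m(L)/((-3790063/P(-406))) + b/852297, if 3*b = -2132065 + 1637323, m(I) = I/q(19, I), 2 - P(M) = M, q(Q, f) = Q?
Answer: -12408735632866/61374927169509 ≈ -0.20218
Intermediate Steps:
P(M) = 2 - M
m(I) = I/19
b = -164914 (b = (-2132065 + 1637323)/3 = (1/3)*(-494742) = -164914)
m(L)/((-3790063/P(-406))) + b/852297 = ((1/19)*1533)/((-3790063/(2 - 1*(-406)))) - 164914/852297 = 1533/(19*((-3790063/(2 + 406)))) - 164914*1/852297 = 1533/(19*((-3790063/408))) - 164914/852297 = 1533/(19*((-3790063*1/408))) - 164914/852297 = 1533/(19*(-3790063/408)) - 164914/852297 = (1533/19)*(-408/3790063) - 164914/852297 = -625464/72011197 - 164914/852297 = -12408735632866/61374927169509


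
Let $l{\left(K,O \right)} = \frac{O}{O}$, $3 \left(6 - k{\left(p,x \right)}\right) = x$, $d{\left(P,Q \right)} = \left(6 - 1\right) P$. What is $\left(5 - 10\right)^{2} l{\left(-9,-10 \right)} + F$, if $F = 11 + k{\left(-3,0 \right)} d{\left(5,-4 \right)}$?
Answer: $186$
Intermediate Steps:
$d{\left(P,Q \right)} = 5 P$
$k{\left(p,x \right)} = 6 - \frac{x}{3}$
$l{\left(K,O \right)} = 1$
$F = 161$ ($F = 11 + \left(6 - 0\right) 5 \cdot 5 = 11 + \left(6 + 0\right) 25 = 11 + 6 \cdot 25 = 11 + 150 = 161$)
$\left(5 - 10\right)^{2} l{\left(-9,-10 \right)} + F = \left(5 - 10\right)^{2} \cdot 1 + 161 = \left(-5\right)^{2} \cdot 1 + 161 = 25 \cdot 1 + 161 = 25 + 161 = 186$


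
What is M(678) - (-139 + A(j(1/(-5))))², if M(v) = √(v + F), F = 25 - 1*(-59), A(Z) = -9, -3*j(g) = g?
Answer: -21904 + √762 ≈ -21876.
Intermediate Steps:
j(g) = -g/3
F = 84 (F = 25 + 59 = 84)
M(v) = √(84 + v) (M(v) = √(v + 84) = √(84 + v))
M(678) - (-139 + A(j(1/(-5))))² = √(84 + 678) - (-139 - 9)² = √762 - 1*(-148)² = √762 - 1*21904 = √762 - 21904 = -21904 + √762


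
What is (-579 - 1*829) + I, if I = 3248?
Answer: 1840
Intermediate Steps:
(-579 - 1*829) + I = (-579 - 1*829) + 3248 = (-579 - 829) + 3248 = -1408 + 3248 = 1840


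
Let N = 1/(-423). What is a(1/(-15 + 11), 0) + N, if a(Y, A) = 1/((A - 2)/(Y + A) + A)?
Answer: 415/3384 ≈ 0.12264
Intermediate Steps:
a(Y, A) = 1/(A + (-2 + A)/(A + Y)) (a(Y, A) = 1/((-2 + A)/(A + Y) + A) = 1/(A + (-2 + A)/(A + Y)))
N = -1/423 ≈ -0.0023641
a(1/(-15 + 11), 0) + N = (0 + 1/(-15 + 11))/(-2 + 0 + 0**2 + 0/(-15 + 11)) - 1/423 = (0 + 1/(-4))/(-2 + 0 + 0 + 0/(-4)) - 1/423 = (0 - 1/4)/(-2 + 0 + 0 + 0*(-1/4)) - 1/423 = -1/4/(-2 + 0 + 0 + 0) - 1/423 = -1/4/(-2) - 1/423 = -1/2*(-1/4) - 1/423 = 1/8 - 1/423 = 415/3384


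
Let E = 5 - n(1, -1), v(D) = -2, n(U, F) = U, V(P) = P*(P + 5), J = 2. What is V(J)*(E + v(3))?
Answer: 28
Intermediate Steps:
V(P) = P*(5 + P)
E = 4 (E = 5 - 1*1 = 5 - 1 = 4)
V(J)*(E + v(3)) = (2*(5 + 2))*(4 - 2) = (2*7)*2 = 14*2 = 28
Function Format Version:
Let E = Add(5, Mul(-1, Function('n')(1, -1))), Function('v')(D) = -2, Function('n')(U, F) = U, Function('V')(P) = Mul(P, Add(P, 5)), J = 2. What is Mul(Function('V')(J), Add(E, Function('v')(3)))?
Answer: 28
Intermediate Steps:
Function('V')(P) = Mul(P, Add(5, P))
E = 4 (E = Add(5, Mul(-1, 1)) = Add(5, -1) = 4)
Mul(Function('V')(J), Add(E, Function('v')(3))) = Mul(Mul(2, Add(5, 2)), Add(4, -2)) = Mul(Mul(2, 7), 2) = Mul(14, 2) = 28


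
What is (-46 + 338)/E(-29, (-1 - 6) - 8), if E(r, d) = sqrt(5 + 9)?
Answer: 146*sqrt(14)/7 ≈ 78.040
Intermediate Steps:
E(r, d) = sqrt(14)
(-46 + 338)/E(-29, (-1 - 6) - 8) = (-46 + 338)/(sqrt(14)) = 292*(sqrt(14)/14) = 146*sqrt(14)/7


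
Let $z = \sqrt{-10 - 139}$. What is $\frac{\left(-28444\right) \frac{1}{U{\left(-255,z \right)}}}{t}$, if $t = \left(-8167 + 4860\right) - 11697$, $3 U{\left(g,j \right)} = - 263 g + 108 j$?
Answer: $\frac{158966405}{1875271672879} - \frac{255996 i \sqrt{149}}{1875271672879} \approx 8.477 \cdot 10^{-5} - 1.6663 \cdot 10^{-6} i$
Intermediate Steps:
$z = i \sqrt{149}$ ($z = \sqrt{-149} = i \sqrt{149} \approx 12.207 i$)
$U{\left(g,j \right)} = 36 j - \frac{263 g}{3}$ ($U{\left(g,j \right)} = \frac{- 263 g + 108 j}{3} = 36 j - \frac{263 g}{3}$)
$t = -15004$ ($t = -3307 - 11697 = -15004$)
$\frac{\left(-28444\right) \frac{1}{U{\left(-255,z \right)}}}{t} = \frac{\left(-28444\right) \frac{1}{36 i \sqrt{149} - -22355}}{-15004} = - \frac{28444}{36 i \sqrt{149} + 22355} \left(- \frac{1}{15004}\right) = - \frac{28444}{22355 + 36 i \sqrt{149}} \left(- \frac{1}{15004}\right) = \frac{7111}{3751 \left(22355 + 36 i \sqrt{149}\right)}$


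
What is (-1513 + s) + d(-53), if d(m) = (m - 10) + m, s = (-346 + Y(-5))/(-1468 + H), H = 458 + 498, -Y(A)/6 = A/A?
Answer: -26053/16 ≈ -1628.3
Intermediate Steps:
Y(A) = -6 (Y(A) = -6*A/A = -6*1 = -6)
H = 956
s = 11/16 (s = (-346 - 6)/(-1468 + 956) = -352/(-512) = -352*(-1/512) = 11/16 ≈ 0.68750)
d(m) = -10 + 2*m (d(m) = (-10 + m) + m = -10 + 2*m)
(-1513 + s) + d(-53) = (-1513 + 11/16) + (-10 + 2*(-53)) = -24197/16 + (-10 - 106) = -24197/16 - 116 = -26053/16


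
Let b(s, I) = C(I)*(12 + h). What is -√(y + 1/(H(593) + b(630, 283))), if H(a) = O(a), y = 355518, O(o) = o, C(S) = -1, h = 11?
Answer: -√115507798770/570 ≈ -596.25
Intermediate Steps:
b(s, I) = -23 (b(s, I) = -(12 + 11) = -1*23 = -23)
H(a) = a
-√(y + 1/(H(593) + b(630, 283))) = -√(355518 + 1/(593 - 23)) = -√(355518 + 1/570) = -√(202645261/570) = -√115507798770/570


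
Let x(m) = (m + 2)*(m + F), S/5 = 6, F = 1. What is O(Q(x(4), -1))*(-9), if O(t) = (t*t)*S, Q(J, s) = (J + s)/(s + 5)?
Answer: -113535/8 ≈ -14192.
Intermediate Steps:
S = 30 (S = 5*6 = 30)
x(m) = (1 + m)*(2 + m) (x(m) = (m + 2)*(m + 1) = (2 + m)*(1 + m) = (1 + m)*(2 + m))
Q(J, s) = (J + s)/(5 + s)
O(t) = 30*t² (O(t) = (t*t)*30 = t²*30 = 30*t²)
O(Q(x(4), -1))*(-9) = (30*(((2 + 4² + 3*4) - 1)/(5 - 1))²)*(-9) = (30*(((2 + 16 + 12) - 1)/4)²)*(-9) = (30*((30 - 1)/4)²)*(-9) = (30*((¼)*29)²)*(-9) = (30*(29/4)²)*(-9) = (30*(841/16))*(-9) = (12615/8)*(-9) = -113535/8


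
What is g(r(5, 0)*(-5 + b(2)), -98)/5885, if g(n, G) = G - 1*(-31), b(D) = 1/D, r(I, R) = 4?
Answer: -67/5885 ≈ -0.011385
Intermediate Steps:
g(n, G) = 31 + G (g(n, G) = G + 31 = 31 + G)
g(r(5, 0)*(-5 + b(2)), -98)/5885 = (31 - 98)/5885 = -67*1/5885 = -67/5885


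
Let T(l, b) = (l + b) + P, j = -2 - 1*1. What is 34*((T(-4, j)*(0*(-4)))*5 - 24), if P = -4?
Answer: -816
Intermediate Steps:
j = -3 (j = -2 - 1 = -3)
T(l, b) = -4 + b + l (T(l, b) = (l + b) - 4 = (b + l) - 4 = -4 + b + l)
34*((T(-4, j)*(0*(-4)))*5 - 24) = 34*(((-4 - 3 - 4)*(0*(-4)))*5 - 24) = 34*(-11*0*5 - 24) = 34*(0*5 - 24) = 34*(0 - 24) = 34*(-24) = -816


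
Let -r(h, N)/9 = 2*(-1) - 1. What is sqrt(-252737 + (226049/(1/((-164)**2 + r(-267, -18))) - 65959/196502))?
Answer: sqrt(234985982047673222542)/196502 ≈ 78011.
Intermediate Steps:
r(h, N) = 27 (r(h, N) = -9*(2*(-1) - 1) = -9*(-2 - 1) = -9*(-3) = 27)
sqrt(-252737 + (226049/(1/((-164)**2 + r(-267, -18))) - 65959/196502)) = sqrt(-252737 + (226049/(1/((-164)**2 + 27)) - 65959/196502)) = sqrt(-252737 + (226049/(1/(26896 + 27)) - 65959*1/196502)) = sqrt(-252737 + (226049/(1/26923) - 65959/196502)) = sqrt(-252737 + (226049*26923 - 65959/196502)) = sqrt(-252737 + (6085917227 - 65959/196502)) = sqrt(-252737 + 1195894906873995/196502) = sqrt(1195845243548021/196502) = sqrt(234985982047673222542)/196502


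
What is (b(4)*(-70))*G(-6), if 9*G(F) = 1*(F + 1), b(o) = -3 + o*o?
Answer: 4550/9 ≈ 505.56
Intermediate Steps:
b(o) = -3 + o²
G(F) = ⅑ + F/9 (G(F) = (1*(F + 1))/9 = (1*(1 + F))/9 = (1 + F)/9 = ⅑ + F/9)
(b(4)*(-70))*G(-6) = ((-3 + 4²)*(-70))*(⅑ + (⅑)*(-6)) = ((-3 + 16)*(-70))*(⅑ - ⅔) = (13*(-70))*(-5/9) = -910*(-5/9) = 4550/9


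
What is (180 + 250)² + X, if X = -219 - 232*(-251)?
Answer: 242913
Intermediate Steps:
X = 58013 (X = -219 + 58232 = 58013)
(180 + 250)² + X = (180 + 250)² + 58013 = 430² + 58013 = 184900 + 58013 = 242913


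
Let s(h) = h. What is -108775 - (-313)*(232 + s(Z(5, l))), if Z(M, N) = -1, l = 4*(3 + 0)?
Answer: -36472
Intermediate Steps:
l = 12 (l = 4*3 = 12)
-108775 - (-313)*(232 + s(Z(5, l))) = -108775 - (-313)*(232 - 1) = -108775 - (-313)*231 = -108775 - 1*(-72303) = -108775 + 72303 = -36472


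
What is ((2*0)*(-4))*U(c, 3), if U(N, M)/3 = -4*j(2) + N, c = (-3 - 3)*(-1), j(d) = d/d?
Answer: 0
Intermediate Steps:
j(d) = 1
c = 6 (c = -6*(-1) = 6)
U(N, M) = -12 + 3*N (U(N, M) = 3*(-4*1 + N) = 3*(-4 + N) = -12 + 3*N)
((2*0)*(-4))*U(c, 3) = ((2*0)*(-4))*(-12 + 3*6) = (0*(-4))*(-12 + 18) = 0*6 = 0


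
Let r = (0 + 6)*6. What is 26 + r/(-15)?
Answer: 118/5 ≈ 23.600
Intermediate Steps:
r = 36 (r = 6*6 = 36)
26 + r/(-15) = 26 + 36/(-15) = 26 - 1/15*36 = 26 - 12/5 = 118/5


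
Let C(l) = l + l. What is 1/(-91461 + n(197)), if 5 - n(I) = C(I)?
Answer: -1/91850 ≈ -1.0887e-5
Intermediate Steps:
C(l) = 2*l
n(I) = 5 - 2*I
1/(-91461 + n(197)) = 1/(-91461 + (5 - 2*197)) = 1/(-91461 + (5 - 394)) = 1/(-91461 - 389) = 1/(-91850) = -1/91850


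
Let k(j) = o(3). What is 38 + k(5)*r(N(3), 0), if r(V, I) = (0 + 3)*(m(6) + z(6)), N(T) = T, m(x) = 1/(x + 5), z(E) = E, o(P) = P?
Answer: 1021/11 ≈ 92.818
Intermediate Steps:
k(j) = 3
m(x) = 1/(5 + x)
r(V, I) = 201/11 (r(V, I) = (0 + 3)*(1/(5 + 6) + 6) = 3*(1/11 + 6) = 3*(67/11) = 201/11)
38 + k(5)*r(N(3), 0) = 38 + 3*(201/11) = 38 + 603/11 = 1021/11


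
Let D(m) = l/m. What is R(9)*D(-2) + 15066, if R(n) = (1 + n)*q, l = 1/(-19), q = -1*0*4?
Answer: 15066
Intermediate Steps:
q = 0 (q = 0*4 = 0)
l = -1/19 ≈ -0.052632
D(m) = -1/(19*m)
R(n) = 0 (R(n) = (1 + n)*0 = 0)
R(9)*D(-2) + 15066 = 0*(-1/19/(-2)) + 15066 = 0*(-1/19*(-½)) + 15066 = 0*(1/38) + 15066 = 0 + 15066 = 15066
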